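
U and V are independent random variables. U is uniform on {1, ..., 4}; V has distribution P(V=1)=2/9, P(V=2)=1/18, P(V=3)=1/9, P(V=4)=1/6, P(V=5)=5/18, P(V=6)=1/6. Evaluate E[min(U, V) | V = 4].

5/2

P(V = 4) = 1/6.
Summing min(U,V)·P(x,y) over outcomes with V = 4 gives 5/12.
E[min(U, V) | V = 4] = (5/12) / (1/6) = 5/2.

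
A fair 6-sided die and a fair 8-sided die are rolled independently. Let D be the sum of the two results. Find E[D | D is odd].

P(D is odd) = 1/2.
Σ over the event: 3·1/24 + 5·1/12 + 7·1/8 + 9·1/8 + 11·1/12 + 13·1/24 = 4.
E[D | D is odd] = (4) / (1/2) = 8.

8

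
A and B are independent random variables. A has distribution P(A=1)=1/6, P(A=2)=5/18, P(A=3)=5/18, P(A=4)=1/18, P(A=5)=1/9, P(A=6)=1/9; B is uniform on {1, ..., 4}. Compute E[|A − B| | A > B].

37/17

P(A > B) = 17/36.
Summing |A−B|·P(x,y) over outcomes with A > B gives 37/36.
E[|A − B| | A > B] = (37/36) / (17/36) = 37/17.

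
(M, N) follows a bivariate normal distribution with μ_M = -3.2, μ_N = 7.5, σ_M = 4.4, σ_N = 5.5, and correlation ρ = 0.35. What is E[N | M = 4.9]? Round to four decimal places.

E[N | M=x] = μ_N + ρ(σ_N/σ_M)(x − μ_M) for jointly normal variables.
E[N | M=4.9] = 7.5 + (0.35)·(5.5/4.4)·(4.9 − (-3.2)) = 7.5 + (0.4375)·(8.1) = 11.0438.

11.0438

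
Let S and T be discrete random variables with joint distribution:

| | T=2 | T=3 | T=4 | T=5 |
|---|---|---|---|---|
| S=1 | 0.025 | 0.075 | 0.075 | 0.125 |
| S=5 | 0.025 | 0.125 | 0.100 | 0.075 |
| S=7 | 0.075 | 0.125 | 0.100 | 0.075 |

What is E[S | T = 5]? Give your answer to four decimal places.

P(T = 5) = 0.275.
Summing S·P(S=x,T=y) over the conditioning event gives 1.025.
E[S | T = 5] = (1.025) / (0.275) = 3.7273.

3.7273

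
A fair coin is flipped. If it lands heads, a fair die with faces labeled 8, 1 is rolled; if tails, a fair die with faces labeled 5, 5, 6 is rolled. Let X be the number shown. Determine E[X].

E[X | heads] = (8+1)/2 = 9/2.
E[X | tails] = (5+5+6)/3 = 16/3.
E[X] = (1/2)·(9/2) + (1/2)·(16/3) = 59/12.

59/12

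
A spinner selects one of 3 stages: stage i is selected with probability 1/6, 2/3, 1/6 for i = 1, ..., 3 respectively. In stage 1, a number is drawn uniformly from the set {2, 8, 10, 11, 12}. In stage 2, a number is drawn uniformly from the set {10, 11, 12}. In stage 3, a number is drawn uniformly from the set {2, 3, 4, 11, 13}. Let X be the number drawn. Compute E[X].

148/15

E[X | stage 1] = (2+8+10+11+12)/5 = 43/5.
E[X | stage 2] = (10+11+12)/3 = 11.
E[X | stage 3] = (2+3+4+11+13)/5 = 33/5.
By the law of total expectation,
E[X] = (1/6)·(43/5) + (2/3)·(11) + (1/6)·(33/5) = 148/15.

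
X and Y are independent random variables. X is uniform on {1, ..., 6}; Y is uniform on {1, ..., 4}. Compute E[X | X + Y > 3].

80/21

P(X + Y > 3) = 7/8.
Summing X·P(x,y) over outcomes with X + Y > 3 gives 10/3.
E[X | X + Y > 3] = (10/3) / (7/8) = 80/21.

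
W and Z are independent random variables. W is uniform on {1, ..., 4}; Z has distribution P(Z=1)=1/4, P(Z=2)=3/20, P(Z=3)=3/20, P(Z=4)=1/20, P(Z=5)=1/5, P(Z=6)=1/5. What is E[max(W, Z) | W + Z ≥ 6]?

221/44

P(W + Z ≥ 6) = 11/20.
Summing max(W,Z)·P(x,y) over outcomes with W + Z ≥ 6 gives 221/80.
E[max(W, Z) | W + Z ≥ 6] = (221/80) / (11/20) = 221/44.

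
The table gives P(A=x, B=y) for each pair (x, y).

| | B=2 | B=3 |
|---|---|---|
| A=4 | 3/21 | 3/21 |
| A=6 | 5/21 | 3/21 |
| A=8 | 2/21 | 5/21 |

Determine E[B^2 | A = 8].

53/7

P(A = 8) = 1/3.
Summing B^2·P(A=x,B=y) over the conditioning event gives 53/21.
E[B^2 | A = 8] = (53/21) / (1/3) = 53/7.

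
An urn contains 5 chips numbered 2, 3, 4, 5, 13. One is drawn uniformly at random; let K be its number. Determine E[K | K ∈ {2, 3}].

P(K ∈ {2, 3}) = 2/5.
Σ over the event: 2·1/5 + 3·1/5 = 1.
E[K | K ∈ {2, 3}] = (1) / (2/5) = 5/2.

5/2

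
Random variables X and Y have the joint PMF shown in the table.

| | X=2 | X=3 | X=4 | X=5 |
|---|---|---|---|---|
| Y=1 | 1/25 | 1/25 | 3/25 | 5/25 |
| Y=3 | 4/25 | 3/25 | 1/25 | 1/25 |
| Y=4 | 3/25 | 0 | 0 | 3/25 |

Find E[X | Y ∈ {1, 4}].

63/16

P(Y ∈ {1, 4}) = 16/25.
Σ X·P over the event = 2·(1/25) + 2·(3/25) + 3·(1/25) + 4·(3/25) + 5·(5/25) + 5·(3/25) = 63/25.
E[X | Y ∈ {1, 4}] = (63/25) / (16/25) = 63/16.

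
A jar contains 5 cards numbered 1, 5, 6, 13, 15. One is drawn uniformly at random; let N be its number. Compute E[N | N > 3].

P(N > 3) = 4/5.
Σ over the event: 5·1/5 + 6·1/5 + 13·1/5 + 15·1/5 = 39/5.
E[N | N > 3] = (39/5) / (4/5) = 39/4.

39/4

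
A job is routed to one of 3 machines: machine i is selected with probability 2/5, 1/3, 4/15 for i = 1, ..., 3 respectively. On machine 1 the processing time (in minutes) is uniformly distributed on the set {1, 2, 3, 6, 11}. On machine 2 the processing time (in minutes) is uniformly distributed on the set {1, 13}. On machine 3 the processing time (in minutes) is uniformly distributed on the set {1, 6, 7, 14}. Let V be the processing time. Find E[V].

151/25

E[V | machine 1] = (1+2+3+6+11)/5 = 23/5.
E[V | machine 2] = (1+13)/2 = 7.
E[V | machine 3] = (1+6+7+14)/4 = 7.
By the law of total expectation,
E[V] = (2/5)·(23/5) + (1/3)·(7) + (4/15)·(7) = 151/25.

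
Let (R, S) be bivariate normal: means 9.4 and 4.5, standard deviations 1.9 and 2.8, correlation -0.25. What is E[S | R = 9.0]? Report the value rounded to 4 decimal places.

4.6474

The regression of S on R has slope ρ·σ_S/σ_R and passes through (μ_R, μ_S).
E[S | R=9.0] = 4.5 + (-0.25)·(2.8/1.9)·(9.0 − (9.4)) = 4.5 + (-0.36842)·(-0.4) = 4.6474.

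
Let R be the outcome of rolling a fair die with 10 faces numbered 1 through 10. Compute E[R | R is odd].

5

Given R is odd, R is equally likely to be any of {1, 3, 5, 7, 9}.
E[R | R is odd] = (1 + 3 + 5 + 7 + 9) / 5 = 5.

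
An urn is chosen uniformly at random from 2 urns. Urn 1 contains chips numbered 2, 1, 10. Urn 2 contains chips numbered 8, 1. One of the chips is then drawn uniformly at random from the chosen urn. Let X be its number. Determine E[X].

E[X | urn 1] = (2+1+10)/3 = 13/3.
E[X | urn 2] = (8+1)/2 = 9/2.
By the law of total expectation,
E[X] = (1/2)·(13/3) + (1/2)·(9/2) = 53/12.

53/12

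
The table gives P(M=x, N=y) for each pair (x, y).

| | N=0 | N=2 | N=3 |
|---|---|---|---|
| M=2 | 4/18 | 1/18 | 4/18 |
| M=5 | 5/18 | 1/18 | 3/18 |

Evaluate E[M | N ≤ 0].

11/3

P(N ≤ 0) = 1/2.
Σ M·P over the event = 2·(4/18) + 5·(5/18) = 11/6.
E[M | N ≤ 0] = (11/6) / (1/2) = 11/3.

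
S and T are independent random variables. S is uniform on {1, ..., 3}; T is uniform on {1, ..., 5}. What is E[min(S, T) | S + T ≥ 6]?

7/3

Outcomes with S + T ≥ 6: (1,5), (2,4), (2,5), (3,3), (3,4), (3,5), each with probability 1/15.
E[min(S, T) | S + T ≥ 6] = (1 + 2 + 2 + 3 + 3 + 3) / 6 = 7/3.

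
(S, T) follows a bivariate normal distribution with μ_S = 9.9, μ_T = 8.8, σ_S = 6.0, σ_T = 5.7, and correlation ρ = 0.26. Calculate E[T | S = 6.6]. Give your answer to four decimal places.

For a bivariate normal, E[T | S=x] = μ_T + ρ·(σ_T/σ_S)·(x − μ_S).
E[T | S=6.6] = 8.8 + (0.26)·(5.7/6.0)·(6.6 − (9.9)) = 8.8 + (0.247)·(-3.3) = 7.9849.

7.9849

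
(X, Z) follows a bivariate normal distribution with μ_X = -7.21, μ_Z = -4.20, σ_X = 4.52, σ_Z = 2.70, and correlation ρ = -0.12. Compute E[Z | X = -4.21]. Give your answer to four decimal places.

The regression of Z on X has slope ρ·σ_Z/σ_X and passes through (μ_X, μ_Z).
E[Z | X=-4.21] = -4.20 + (-0.12)·(2.70/4.52)·(-4.21 − (-7.21)) = -4.20 + (-0.071681)·(3) = -4.4150.

-4.4150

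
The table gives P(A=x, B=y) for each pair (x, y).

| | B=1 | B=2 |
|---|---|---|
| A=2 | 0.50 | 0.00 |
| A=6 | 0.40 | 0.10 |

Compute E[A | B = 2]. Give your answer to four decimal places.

6.0000

P(B = 2) = 0.10.
Σ A·P over the event = 6·(0.10) = 0.60.
E[A | B = 2] = (0.60) / (0.10) = 6.0000.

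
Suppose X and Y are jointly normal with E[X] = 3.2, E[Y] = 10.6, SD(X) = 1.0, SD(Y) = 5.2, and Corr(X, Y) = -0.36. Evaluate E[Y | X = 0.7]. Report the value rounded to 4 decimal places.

The regression of Y on X has slope ρ·σ_Y/σ_X and passes through (μ_X, μ_Y).
E[Y | X=0.7] = 10.6 + (-0.36)·(5.2/1.0)·(0.7 − (3.2)) = 10.6 + (-1.872)·(-2.5) = 15.2800.

15.2800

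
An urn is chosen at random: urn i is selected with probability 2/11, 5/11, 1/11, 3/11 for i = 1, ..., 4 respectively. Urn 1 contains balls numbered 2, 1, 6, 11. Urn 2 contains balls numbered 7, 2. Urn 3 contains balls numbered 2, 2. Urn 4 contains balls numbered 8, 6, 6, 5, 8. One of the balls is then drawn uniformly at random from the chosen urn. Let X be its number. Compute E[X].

E[X | urn 1] = (2+1+6+11)/4 = 5.
E[X | urn 2] = (7+2)/2 = 9/2.
E[X | urn 3] = (2+2)/2 = 2.
E[X | urn 4] = (8+6+6+5+8)/5 = 33/5.
By the law of total expectation,
E[X] = (2/11)·(5) + (5/11)·(9/2) + (1/11)·(2) + (3/11)·(33/5) = 543/110.

543/110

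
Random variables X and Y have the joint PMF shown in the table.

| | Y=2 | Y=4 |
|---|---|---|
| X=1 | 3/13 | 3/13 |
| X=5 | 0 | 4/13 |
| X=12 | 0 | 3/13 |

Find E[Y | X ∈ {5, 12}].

P(X ∈ {5, 12}) = 7/13.
Summing Y·P(X=x,Y=y) over the conditioning event gives 28/13.
E[Y | X ∈ {5, 12}] = (28/13) / (7/13) = 4.

4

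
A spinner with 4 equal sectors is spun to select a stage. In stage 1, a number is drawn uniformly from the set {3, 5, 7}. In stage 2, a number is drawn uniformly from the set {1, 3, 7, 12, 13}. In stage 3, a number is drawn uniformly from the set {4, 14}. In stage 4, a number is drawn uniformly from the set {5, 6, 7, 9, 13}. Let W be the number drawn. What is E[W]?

E[W | stage 1] = (3+5+7)/3 = 5.
E[W | stage 2] = (1+3+7+12+13)/5 = 36/5.
E[W | stage 3] = (4+14)/2 = 9.
E[W | stage 4] = (5+6+7+9+13)/5 = 8.
By the law of total expectation,
E[W] = (1/4)·(5) + (1/4)·(36/5) + (1/4)·(9) + (1/4)·(8) = 73/10.

73/10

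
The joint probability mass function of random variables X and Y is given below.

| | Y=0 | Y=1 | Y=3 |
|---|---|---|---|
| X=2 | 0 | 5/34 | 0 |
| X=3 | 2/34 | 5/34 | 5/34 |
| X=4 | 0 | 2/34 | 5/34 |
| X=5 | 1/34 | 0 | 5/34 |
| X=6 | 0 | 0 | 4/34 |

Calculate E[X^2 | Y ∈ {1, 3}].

491/31

P(Y ∈ {1, 3}) = 31/34.
Σ X^2·P over the event = 4·(5/34) + 9·(5/34) + 9·(5/34) + 16·(2/34) + 16·(5/34) + 25·(5/34) + 36·(4/34) = 491/34.
E[X^2 | Y ∈ {1, 3}] = (491/34) / (31/34) = 491/31.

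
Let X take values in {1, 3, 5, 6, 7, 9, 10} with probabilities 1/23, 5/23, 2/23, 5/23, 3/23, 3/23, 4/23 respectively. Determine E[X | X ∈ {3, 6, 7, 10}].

106/17

P(X ∈ {3, 6, 7, 10}) = 17/23.
Σ over the event: 3·5/23 + 6·5/23 + 7·3/23 + 10·4/23 = 106/23.
E[X | X ∈ {3, 6, 7, 10}] = (106/23) / (17/23) = 106/17.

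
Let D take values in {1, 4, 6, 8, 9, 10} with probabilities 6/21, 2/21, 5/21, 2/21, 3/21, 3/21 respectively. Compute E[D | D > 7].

P(D > 7) = 8/21.
Σ over the event: 8·2/21 + 9·1/7 + 10·1/7 = 73/21.
E[D | D > 7] = (73/21) / (8/21) = 73/8.

73/8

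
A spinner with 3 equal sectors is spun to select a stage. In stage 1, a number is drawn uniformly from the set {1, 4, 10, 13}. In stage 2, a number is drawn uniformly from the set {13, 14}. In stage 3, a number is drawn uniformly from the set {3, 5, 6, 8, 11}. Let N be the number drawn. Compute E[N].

E[N | stage 1] = (1+4+10+13)/4 = 7.
E[N | stage 2] = (13+14)/2 = 27/2.
E[N | stage 3] = (3+5+6+8+11)/5 = 33/5.
E[N] = (1/3)·(7) + (1/3)·(27/2) + (1/3)·(33/5) = 271/30.

271/30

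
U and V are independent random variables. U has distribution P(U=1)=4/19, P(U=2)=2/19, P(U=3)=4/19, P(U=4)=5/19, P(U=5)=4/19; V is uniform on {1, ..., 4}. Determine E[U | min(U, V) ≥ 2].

P(min(U, V) ≥ 2) = 45/76.
Summing U·P(x,y) over outcomes with min(U, V) ≥ 2 gives 42/19.
E[U | min(U, V) ≥ 2] = (42/19) / (45/76) = 56/15.

56/15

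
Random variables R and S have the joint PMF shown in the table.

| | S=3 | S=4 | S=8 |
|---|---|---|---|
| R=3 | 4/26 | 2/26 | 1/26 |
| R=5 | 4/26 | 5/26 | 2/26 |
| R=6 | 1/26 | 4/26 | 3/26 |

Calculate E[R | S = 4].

P(S = 4) = 11/26.
Σ R·P over the event = 3·(2/26) + 5·(5/26) + 6·(4/26) = 55/26.
E[R | S = 4] = (55/26) / (11/26) = 5.

5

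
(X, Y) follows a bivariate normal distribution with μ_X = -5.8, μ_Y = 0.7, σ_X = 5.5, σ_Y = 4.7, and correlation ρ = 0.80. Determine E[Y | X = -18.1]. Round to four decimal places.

The regression of Y on X has slope ρ·σ_Y/σ_X and passes through (μ_X, μ_Y).
E[Y | X=-18.1] = 0.7 + (0.80)·(4.7/5.5)·(-18.1 − (-5.8)) = 0.7 + (0.683636)·(-12.3) = -7.7087.

-7.7087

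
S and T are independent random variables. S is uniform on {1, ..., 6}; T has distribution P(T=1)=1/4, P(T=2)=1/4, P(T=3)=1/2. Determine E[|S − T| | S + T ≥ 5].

36/17

P(S + T ≥ 5) = 17/24.
Summing |S−T|·P(x,y) over outcomes with S + T ≥ 5 gives 3/2.
E[|S − T| | S + T ≥ 5] = (3/2) / (17/24) = 36/17.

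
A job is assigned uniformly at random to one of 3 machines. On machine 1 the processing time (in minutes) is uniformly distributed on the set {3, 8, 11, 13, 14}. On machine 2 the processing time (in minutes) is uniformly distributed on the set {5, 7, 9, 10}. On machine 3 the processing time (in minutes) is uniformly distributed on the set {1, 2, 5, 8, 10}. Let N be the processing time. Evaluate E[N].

91/12

E[N | machine 1] = (3+8+11+13+14)/5 = 49/5.
E[N | machine 2] = (5+7+9+10)/4 = 31/4.
E[N | machine 3] = (1+2+5+8+10)/5 = 26/5.
By the law of total expectation,
E[N] = (1/3)·(49/5) + (1/3)·(31/4) + (1/3)·(26/5) = 91/12.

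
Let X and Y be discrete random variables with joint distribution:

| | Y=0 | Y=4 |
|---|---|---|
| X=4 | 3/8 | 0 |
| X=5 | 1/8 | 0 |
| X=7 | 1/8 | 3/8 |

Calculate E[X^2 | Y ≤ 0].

P(Y ≤ 0) = 5/8.
Σ X^2·P over the event = 16·(3/8) + 25·(1/8) + 49·(1/8) = 61/4.
E[X^2 | Y ≤ 0] = (61/4) / (5/8) = 122/5.

122/5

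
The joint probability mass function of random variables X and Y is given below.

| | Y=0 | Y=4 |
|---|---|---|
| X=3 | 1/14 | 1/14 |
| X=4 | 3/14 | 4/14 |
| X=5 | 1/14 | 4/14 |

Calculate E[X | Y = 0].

P(Y = 0) = 5/14.
Σ X·P over the event = 3·(1/14) + 4·(3/14) + 5·(1/14) = 10/7.
E[X | Y = 0] = (10/7) / (5/14) = 4.

4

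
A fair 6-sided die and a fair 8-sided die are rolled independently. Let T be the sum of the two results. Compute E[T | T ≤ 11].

22/3

P(T ≤ 11) = 7/8.
E[T | T ≤ 11] = (77/12) / (7/8) = 22/3.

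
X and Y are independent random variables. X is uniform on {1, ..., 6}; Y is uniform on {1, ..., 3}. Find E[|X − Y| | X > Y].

P(X > Y) = 2/3.
Summing |X−Y|·P(x,y) over outcomes with X > Y gives 31/18.
E[|X − Y| | X > Y] = (31/18) / (2/3) = 31/12.

31/12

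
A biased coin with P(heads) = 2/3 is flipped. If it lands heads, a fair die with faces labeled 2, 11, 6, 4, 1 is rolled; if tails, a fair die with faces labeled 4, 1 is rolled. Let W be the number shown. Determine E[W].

121/30

E[W | heads] = (2+11+6+4+1)/5 = 24/5.
E[W | tails] = (4+1)/2 = 5/2.
By the law of total expectation,
E[W] = (2/3)·(24/5) + (1/3)·(5/2) = 121/30.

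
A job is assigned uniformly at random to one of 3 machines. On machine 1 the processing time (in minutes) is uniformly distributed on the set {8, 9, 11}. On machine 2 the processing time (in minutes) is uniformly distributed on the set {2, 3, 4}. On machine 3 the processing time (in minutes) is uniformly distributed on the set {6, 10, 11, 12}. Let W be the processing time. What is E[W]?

265/36

E[W | machine 1] = (8+9+11)/3 = 28/3.
E[W | machine 2] = (2+3+4)/3 = 3.
E[W | machine 3] = (6+10+11+12)/4 = 39/4.
By the law of total expectation,
E[W] = (1/3)·(28/3) + (1/3)·(3) + (1/3)·(39/4) = 265/36.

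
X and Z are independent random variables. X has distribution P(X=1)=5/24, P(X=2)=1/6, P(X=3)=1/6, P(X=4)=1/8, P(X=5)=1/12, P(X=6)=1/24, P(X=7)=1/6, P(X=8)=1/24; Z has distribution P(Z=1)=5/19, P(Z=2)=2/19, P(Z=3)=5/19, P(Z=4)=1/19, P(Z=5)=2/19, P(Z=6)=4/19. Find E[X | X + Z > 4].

P(X + Z > 4) = 29/38.
Summing X·P(x,y) over outcomes with X + Z > 4 gives 505/152.
E[X | X + Z > 4] = (505/152) / (29/38) = 505/116.

505/116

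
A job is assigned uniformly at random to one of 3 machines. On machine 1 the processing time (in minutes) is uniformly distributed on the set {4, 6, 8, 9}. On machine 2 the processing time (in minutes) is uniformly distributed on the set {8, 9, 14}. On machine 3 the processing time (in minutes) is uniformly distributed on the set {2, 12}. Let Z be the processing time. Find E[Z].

289/36

E[Z | machine 1] = (4+6+8+9)/4 = 27/4.
E[Z | machine 2] = (8+9+14)/3 = 31/3.
E[Z | machine 3] = (2+12)/2 = 7.
E[Z] = (1/3)·(27/4) + (1/3)·(31/3) + (1/3)·(7) = 289/36.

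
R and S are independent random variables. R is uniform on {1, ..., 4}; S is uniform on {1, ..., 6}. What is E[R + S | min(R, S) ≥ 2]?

P(min(R, S) ≥ 2) = 5/8.
Summing (R+S)·P(x,y) over outcomes with min(R, S) ≥ 2 gives 35/8.
E[R + S | min(R, S) ≥ 2] = (35/8) / (5/8) = 7.

7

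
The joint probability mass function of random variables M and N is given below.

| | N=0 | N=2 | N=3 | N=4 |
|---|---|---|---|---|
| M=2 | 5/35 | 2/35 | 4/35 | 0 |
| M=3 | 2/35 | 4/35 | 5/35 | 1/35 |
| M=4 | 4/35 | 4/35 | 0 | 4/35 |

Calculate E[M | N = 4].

P(N = 4) = 1/7.
Σ M·P over the event = 3·(1/35) + 4·(4/35) = 19/35.
E[M | N = 4] = (19/35) / (1/7) = 19/5.

19/5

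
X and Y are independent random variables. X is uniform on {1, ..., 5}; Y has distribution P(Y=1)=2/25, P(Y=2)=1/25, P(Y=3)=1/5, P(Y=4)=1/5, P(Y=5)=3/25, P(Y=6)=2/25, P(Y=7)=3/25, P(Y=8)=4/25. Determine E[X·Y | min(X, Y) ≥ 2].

P(min(X, Y) ≥ 2) = 92/125.
Summing XY·P(x,y) over outcomes with min(X, Y) ≥ 2 gives 1638/125.
E[X·Y | min(X, Y) ≥ 2] = (1638/125) / (92/125) = 819/46.

819/46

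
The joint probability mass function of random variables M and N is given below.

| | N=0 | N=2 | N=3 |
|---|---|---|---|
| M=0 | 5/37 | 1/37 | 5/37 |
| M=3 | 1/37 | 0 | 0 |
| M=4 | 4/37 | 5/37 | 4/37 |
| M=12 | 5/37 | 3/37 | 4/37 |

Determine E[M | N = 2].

P(N = 2) = 9/37.
Σ M·P over the event = 0·(1/37) + 4·(5/37) + 12·(3/37) = 56/37.
E[M | N = 2] = (56/37) / (9/37) = 56/9.

56/9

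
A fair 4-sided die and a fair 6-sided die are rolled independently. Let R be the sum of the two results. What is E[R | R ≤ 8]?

P(R ≤ 8) = 7/8.
Σ over the event: 2·1/24 + 3·1/12 + 4·1/8 + 5·1/6 + 6·1/6 + 7·1/6 + 8·1/8 = 29/6.
E[R | R ≤ 8] = (29/6) / (7/8) = 116/21.

116/21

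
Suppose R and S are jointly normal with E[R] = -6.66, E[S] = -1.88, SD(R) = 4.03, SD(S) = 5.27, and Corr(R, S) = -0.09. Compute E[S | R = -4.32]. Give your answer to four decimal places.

For a bivariate normal, E[S | R=x] = μ_S + ρ·(σ_S/σ_R)·(x − μ_R).
E[S | R=-4.32] = -1.88 + (-0.09)·(5.27/4.03)·(-4.32 − (-6.66)) = -1.88 + (-0.11769)·(2.34) = -2.1554.

-2.1554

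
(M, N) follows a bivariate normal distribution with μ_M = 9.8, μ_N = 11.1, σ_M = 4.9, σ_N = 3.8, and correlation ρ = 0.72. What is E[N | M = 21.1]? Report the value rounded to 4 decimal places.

E[N | M=x] = μ_N + ρ(σ_N/σ_M)(x − μ_M) for jointly normal variables.
E[N | M=21.1] = 11.1 + (0.72)·(3.8/4.9)·(21.1 − (9.8)) = 11.1 + (0.55837)·(11.3) = 17.4096.

17.4096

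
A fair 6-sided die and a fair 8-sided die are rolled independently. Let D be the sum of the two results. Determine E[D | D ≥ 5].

26/3

P(D ≥ 5) = 7/8.
E[D | D ≥ 5] = (91/12) / (7/8) = 26/3.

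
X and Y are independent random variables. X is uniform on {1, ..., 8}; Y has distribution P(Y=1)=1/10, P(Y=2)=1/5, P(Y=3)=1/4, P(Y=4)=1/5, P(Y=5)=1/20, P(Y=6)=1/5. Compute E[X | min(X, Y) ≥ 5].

13/2

P(min(X, Y) ≥ 5) = 1/8.
Summing X·P(x,y) over outcomes with min(X, Y) ≥ 5 gives 13/16.
E[X | min(X, Y) ≥ 5] = (13/16) / (1/8) = 13/2.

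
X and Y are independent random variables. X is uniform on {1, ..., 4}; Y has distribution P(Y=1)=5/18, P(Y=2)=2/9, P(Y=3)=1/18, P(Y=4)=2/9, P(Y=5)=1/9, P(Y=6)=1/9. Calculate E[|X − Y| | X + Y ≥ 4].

P(X + Y ≥ 4) = 29/36.
Summing |X−Y|·P(x,y) over outcomes with X + Y ≥ 4 gives 113/72.
E[|X − Y| | X + Y ≥ 4] = (113/72) / (29/36) = 113/58.

113/58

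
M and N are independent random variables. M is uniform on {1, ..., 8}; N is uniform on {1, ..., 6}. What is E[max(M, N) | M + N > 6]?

203/33

P(M + N > 6) = 11/16.
Summing max(M,N)·P(x,y) over outcomes with M + N > 6 gives 203/48.
E[max(M, N) | M + N > 6] = (203/48) / (11/16) = 203/33.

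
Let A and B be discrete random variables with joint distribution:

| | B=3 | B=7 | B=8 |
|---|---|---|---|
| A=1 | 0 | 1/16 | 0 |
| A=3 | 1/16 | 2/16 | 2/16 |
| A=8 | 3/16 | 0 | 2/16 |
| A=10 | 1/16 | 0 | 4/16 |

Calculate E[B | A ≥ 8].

6

P(A ≥ 8) = 5/8.
Σ B·P over the event = 3·(3/16) + 8·(2/16) + 3·(1/16) + 8·(4/16) = 15/4.
E[B | A ≥ 8] = (15/4) / (5/8) = 6.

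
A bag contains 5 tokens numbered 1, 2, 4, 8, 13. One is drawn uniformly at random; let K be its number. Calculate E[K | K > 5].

P(K > 5) = 2/5.
Σ over the event: 8·1/5 + 13·1/5 = 21/5.
E[K | K > 5] = (21/5) / (2/5) = 21/2.

21/2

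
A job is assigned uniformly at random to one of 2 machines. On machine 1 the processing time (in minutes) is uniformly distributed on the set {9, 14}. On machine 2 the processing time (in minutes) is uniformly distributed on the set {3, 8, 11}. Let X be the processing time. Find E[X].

113/12

E[X | machine 1] = (9+14)/2 = 23/2.
E[X | machine 2] = (3+8+11)/3 = 22/3.
E[X] = (1/2)·(23/2) + (1/2)·(22/3) = 113/12.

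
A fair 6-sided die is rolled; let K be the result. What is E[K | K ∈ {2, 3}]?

5/2

P(K ∈ {2, 3}) = 1/3.
Σ over the event: 2·1/6 + 3·1/6 = 5/6.
E[K | K ∈ {2, 3}] = (5/6) / (1/3) = 5/2.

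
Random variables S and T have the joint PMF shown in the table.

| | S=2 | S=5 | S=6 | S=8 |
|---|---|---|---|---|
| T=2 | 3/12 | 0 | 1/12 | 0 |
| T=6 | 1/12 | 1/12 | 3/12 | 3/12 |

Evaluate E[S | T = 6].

P(T = 6) = 2/3.
Σ S·P over the event = 2·(1/12) + 5·(1/12) + 6·(3/12) + 8·(3/12) = 49/12.
E[S | T = 6] = (49/12) / (2/3) = 49/8.

49/8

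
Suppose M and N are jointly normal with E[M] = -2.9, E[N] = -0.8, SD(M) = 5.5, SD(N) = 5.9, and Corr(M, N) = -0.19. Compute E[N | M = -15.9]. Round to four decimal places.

E[N | M=x] = μ_N + ρ(σ_N/σ_M)(x − μ_M) for jointly normal variables.
E[N | M=-15.9] = -0.8 + (-0.19)·(5.9/5.5)·(-15.9 − (-2.9)) = -0.8 + (-0.203818)·(-13) = 1.8496.

1.8496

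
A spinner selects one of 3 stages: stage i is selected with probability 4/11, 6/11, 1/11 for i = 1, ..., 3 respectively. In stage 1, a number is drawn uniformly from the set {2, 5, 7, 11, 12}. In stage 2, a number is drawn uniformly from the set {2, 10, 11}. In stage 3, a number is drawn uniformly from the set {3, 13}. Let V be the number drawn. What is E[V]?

38/5

E[V | stage 1] = (2+5+7+11+12)/5 = 37/5.
E[V | stage 2] = (2+10+11)/3 = 23/3.
E[V | stage 3] = (3+13)/2 = 8.
By the law of total expectation,
E[V] = (4/11)·(37/5) + (6/11)·(23/3) + (1/11)·(8) = 38/5.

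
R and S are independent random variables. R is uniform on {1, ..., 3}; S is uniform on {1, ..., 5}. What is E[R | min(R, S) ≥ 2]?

5/2

Outcomes with min(R, S) ≥ 2: (2,2), (2,3), (2,4), (2,5), (3,2), (3,3), (3,4), (3,5), each with probability 1/15.
E[R | min(R, S) ≥ 2] = (2 + 2 + 2 + 2 + 3 + 3 + 3 + 3) / 8 = 5/2.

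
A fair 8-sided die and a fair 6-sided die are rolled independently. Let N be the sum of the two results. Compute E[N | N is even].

8

P(N is even) = 1/2.
Σ over the event: 2·1/48 + 4·1/16 + 6·5/48 + 8·1/8 + 10·5/48 + 12·1/16 + 14·1/48 = 4.
E[N | N is even] = (4) / (1/2) = 8.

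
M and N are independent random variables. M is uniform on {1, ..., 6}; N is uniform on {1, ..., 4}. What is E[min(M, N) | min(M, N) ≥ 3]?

Outcomes with min(M, N) ≥ 3: (3,3), (3,4), (4,3), (4,4), (5,3), (5,4), (6,3), (6,4), each with probability 1/24.
E[min(M, N) | min(M, N) ≥ 3] = (3 + 3 + 3 + 4 + 3 + 4 + 3 + 4) / 8 = 27/8.

27/8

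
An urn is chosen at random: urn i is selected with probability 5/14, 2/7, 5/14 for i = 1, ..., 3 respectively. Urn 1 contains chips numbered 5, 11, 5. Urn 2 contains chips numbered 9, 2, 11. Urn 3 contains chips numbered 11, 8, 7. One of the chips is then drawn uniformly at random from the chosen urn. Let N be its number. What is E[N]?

323/42

E[N | urn 1] = (5+11+5)/3 = 7.
E[N | urn 2] = (9+2+11)/3 = 22/3.
E[N | urn 3] = (11+8+7)/3 = 26/3.
E[N] = (5/14)·(7) + (2/7)·(22/3) + (5/14)·(26/3) = 323/42.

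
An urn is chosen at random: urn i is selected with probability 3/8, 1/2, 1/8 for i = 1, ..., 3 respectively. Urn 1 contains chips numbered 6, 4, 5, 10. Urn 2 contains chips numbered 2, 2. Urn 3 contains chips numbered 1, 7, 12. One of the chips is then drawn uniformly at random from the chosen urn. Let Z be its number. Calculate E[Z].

401/96

E[Z | urn 1] = (6+4+5+10)/4 = 25/4.
E[Z | urn 2] = (2+2)/2 = 2.
E[Z | urn 3] = (1+7+12)/3 = 20/3.
E[Z] = (3/8)·(25/4) + (1/2)·(2) + (1/8)·(20/3) = 401/96.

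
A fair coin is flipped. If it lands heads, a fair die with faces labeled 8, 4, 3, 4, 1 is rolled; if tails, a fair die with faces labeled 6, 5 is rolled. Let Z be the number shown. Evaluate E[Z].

E[Z | heads] = (8+4+3+4+1)/5 = 4.
E[Z | tails] = (6+5)/2 = 11/2.
By the law of total expectation,
E[Z] = (1/2)·(4) + (1/2)·(11/2) = 19/4.

19/4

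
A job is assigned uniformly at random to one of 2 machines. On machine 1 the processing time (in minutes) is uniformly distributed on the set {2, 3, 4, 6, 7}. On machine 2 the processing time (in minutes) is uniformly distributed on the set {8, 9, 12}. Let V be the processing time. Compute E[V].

211/30

E[V | machine 1] = (2+3+4+6+7)/5 = 22/5.
E[V | machine 2] = (8+9+12)/3 = 29/3.
By the law of total expectation,
E[V] = (1/2)·(22/5) + (1/2)·(29/3) = 211/30.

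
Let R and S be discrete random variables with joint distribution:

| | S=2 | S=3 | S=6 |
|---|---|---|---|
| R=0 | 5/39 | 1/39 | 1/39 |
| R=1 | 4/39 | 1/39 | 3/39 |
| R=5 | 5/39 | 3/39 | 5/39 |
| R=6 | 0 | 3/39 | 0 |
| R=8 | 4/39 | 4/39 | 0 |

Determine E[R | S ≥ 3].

94/21

P(S ≥ 3) = 7/13.
Σ R·P over the event = 0·(1/39) + 0·(1/39) + 1·(1/39) + 1·(3/39) + 5·(3/39) + 5·(5/39) + 6·(3/39) + 8·(4/39) = 94/39.
E[R | S ≥ 3] = (94/39) / (7/13) = 94/21.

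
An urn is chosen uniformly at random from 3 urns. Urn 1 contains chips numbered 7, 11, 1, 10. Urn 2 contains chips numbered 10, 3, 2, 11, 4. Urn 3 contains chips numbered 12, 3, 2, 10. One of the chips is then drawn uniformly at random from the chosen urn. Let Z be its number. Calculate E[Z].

20/3

E[Z | urn 1] = (7+11+1+10)/4 = 29/4.
E[Z | urn 2] = (10+3+2+11+4)/5 = 6.
E[Z | urn 3] = (12+3+2+10)/4 = 27/4.
By the law of total expectation,
E[Z] = (1/3)·(29/4) + (1/3)·(6) + (1/3)·(27/4) = 20/3.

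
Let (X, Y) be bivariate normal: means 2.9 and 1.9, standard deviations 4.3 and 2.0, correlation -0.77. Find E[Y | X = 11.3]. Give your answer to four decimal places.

For a bivariate normal, E[Y | X=x] = μ_Y + ρ·(σ_Y/σ_X)·(x − μ_X).
E[Y | X=11.3] = 1.9 + (-0.77)·(2.0/4.3)·(11.3 − (2.9)) = 1.9 + (-0.35814)·(8.4) = -1.1084.

-1.1084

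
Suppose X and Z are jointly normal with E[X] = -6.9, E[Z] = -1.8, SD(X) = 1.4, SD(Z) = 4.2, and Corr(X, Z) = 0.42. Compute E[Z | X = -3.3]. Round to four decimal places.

E[Z | X=x] = μ_Z + ρ(σ_Z/σ_X)(x − μ_X) for jointly normal variables.
E[Z | X=-3.3] = -1.8 + (0.42)·(4.2/1.4)·(-3.3 − (-6.9)) = -1.8 + (1.26)·(3.6) = 2.7360.

2.7360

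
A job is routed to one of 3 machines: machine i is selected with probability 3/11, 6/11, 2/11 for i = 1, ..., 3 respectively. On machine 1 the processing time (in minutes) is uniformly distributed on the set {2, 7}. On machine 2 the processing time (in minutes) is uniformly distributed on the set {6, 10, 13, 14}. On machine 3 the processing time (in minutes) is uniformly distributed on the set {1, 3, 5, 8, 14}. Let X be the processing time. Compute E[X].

452/55

E[X | machine 1] = (2+7)/2 = 9/2.
E[X | machine 2] = (6+10+13+14)/4 = 43/4.
E[X | machine 3] = (1+3+5+8+14)/5 = 31/5.
By the law of total expectation,
E[X] = (3/11)·(9/2) + (6/11)·(43/4) + (2/11)·(31/5) = 452/55.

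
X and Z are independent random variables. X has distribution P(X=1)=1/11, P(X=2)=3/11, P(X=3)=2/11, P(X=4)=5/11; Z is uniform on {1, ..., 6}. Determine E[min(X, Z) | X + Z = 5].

16/11

P(X + Z = 5) = 1/6.
Summing min(X,Z)·P(x,y) over outcomes with X + Z = 5 gives 8/33.
E[min(X, Z) | X + Z = 5] = (8/33) / (1/6) = 16/11.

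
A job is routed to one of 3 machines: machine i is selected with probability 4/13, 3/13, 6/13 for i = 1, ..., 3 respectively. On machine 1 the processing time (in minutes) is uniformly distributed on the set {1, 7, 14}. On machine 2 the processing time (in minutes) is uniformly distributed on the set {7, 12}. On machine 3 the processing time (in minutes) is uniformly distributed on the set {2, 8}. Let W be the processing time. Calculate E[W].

527/78

E[W | machine 1] = (1+7+14)/3 = 22/3.
E[W | machine 2] = (7+12)/2 = 19/2.
E[W | machine 3] = (2+8)/2 = 5.
E[W] = (4/13)·(22/3) + (3/13)·(19/2) + (6/13)·(5) = 527/78.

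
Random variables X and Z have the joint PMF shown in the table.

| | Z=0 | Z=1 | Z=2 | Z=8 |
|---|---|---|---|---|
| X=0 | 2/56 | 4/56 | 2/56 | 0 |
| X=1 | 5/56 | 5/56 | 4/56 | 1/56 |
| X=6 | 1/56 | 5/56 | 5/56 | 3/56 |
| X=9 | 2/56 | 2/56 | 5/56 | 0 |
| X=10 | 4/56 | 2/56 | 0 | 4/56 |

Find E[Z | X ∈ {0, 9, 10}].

P(X ∈ {0, 9, 10}) = 27/56.
Summing Z·P(X=x,Z=y) over the conditioning event gives 27/28.
E[Z | X ∈ {0, 9, 10}] = (27/28) / (27/56) = 2.

2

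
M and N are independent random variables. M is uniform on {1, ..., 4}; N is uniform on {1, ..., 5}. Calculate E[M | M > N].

10/3

P(M > N) = 3/10.
Summing M·P(x,y) over outcomes with M > N gives 1.
E[M | M > N] = (1) / (3/10) = 10/3.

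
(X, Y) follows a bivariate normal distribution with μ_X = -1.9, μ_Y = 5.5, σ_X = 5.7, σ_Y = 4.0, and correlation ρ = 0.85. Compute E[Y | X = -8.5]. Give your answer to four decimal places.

1.5632

The regression of Y on X has slope ρ·σ_Y/σ_X and passes through (μ_X, μ_Y).
E[Y | X=-8.5] = 5.5 + (0.85)·(4.0/5.7)·(-8.5 − (-1.9)) = 5.5 + (0.59649)·(-6.6) = 1.5632.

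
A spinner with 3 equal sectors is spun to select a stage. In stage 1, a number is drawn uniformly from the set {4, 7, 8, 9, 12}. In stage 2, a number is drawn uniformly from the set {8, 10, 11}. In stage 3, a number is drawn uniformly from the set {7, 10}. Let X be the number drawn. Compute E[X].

157/18

E[X | stage 1] = (4+7+8+9+12)/5 = 8.
E[X | stage 2] = (8+10+11)/3 = 29/3.
E[X | stage 3] = (7+10)/2 = 17/2.
By the law of total expectation,
E[X] = (1/3)·(8) + (1/3)·(29/3) + (1/3)·(17/2) = 157/18.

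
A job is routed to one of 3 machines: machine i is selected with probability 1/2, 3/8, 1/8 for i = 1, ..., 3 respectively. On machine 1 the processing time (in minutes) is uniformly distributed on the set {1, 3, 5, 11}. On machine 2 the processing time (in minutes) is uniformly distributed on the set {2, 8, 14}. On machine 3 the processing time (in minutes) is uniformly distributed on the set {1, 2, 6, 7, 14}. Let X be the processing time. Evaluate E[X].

25/4

E[X | machine 1] = (1+3+5+11)/4 = 5.
E[X | machine 2] = (2+8+14)/3 = 8.
E[X | machine 3] = (1+2+6+7+14)/5 = 6.
By the law of total expectation,
E[X] = (1/2)·(5) + (3/8)·(8) + (1/8)·(6) = 25/4.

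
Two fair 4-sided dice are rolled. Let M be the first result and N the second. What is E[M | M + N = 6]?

3

Outcomes with M + N = 6: (2,4), (3,3), (4,2), each with probability 1/16.
E[M | M + N = 6] = (2 + 3 + 4) / 3 = 3.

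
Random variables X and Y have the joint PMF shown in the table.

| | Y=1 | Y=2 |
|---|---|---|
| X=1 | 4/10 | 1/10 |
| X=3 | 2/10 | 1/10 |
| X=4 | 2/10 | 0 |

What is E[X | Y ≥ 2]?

P(Y ≥ 2) = 1/5.
Σ X·P over the event = 1·(1/10) + 3·(1/10) = 2/5.
E[X | Y ≥ 2] = (2/5) / (1/5) = 2.

2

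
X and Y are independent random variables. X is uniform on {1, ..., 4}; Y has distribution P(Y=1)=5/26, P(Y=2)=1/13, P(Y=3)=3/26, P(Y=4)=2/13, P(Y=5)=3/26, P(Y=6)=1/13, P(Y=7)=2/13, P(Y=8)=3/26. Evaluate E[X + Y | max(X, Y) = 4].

81/13

P(max(X, Y) = 4) = 1/4.
Summing (X+Y)·P(x,y) over outcomes with max(X, Y) = 4 gives 81/52.
E[X + Y | max(X, Y) = 4] = (81/52) / (1/4) = 81/13.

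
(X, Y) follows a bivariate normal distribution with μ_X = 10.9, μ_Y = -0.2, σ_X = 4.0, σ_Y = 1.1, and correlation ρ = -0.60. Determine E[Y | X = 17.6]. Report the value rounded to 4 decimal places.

-1.3055

The regression of Y on X has slope ρ·σ_Y/σ_X and passes through (μ_X, μ_Y).
E[Y | X=17.6] = -0.2 + (-0.60)·(1.1/4.0)·(17.6 − (10.9)) = -0.2 + (-0.165)·(6.7) = -1.3055.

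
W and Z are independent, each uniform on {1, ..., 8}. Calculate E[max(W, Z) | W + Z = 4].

8/3

Outcomes with W + Z = 4: (1,3), (2,2), (3,1), each with probability 1/64.
E[max(W, Z) | W + Z = 4] = (3 + 2 + 3) / 3 = 8/3.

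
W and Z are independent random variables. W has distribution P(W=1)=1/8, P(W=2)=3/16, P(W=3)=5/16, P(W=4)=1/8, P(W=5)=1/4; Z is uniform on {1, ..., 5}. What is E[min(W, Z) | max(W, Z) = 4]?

P(max(W, Z) = 4) = 9/40.
Summing min(W,Z)·P(x,y) over outcomes with max(W, Z) = 4 gives 43/80.
E[min(W, Z) | max(W, Z) = 4] = (43/80) / (9/40) = 43/18.

43/18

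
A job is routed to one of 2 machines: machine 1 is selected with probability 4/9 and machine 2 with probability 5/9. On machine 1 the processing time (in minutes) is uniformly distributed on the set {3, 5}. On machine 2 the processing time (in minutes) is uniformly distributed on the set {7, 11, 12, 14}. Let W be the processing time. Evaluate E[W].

E[W | machine 1] = (3+5)/2 = 4.
E[W | machine 2] = (7+11+12+14)/4 = 11.
E[W] = (4/9)·(4) + (5/9)·(11) = 71/9.

71/9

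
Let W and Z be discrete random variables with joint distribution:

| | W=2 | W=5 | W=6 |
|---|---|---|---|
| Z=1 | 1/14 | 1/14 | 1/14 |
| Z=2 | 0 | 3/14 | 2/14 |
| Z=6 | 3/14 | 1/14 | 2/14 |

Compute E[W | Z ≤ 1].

13/3

P(Z ≤ 1) = 3/14.
Σ W·P over the event = 2·(1/14) + 5·(1/14) + 6·(1/14) = 13/14.
E[W | Z ≤ 1] = (13/14) / (3/14) = 13/3.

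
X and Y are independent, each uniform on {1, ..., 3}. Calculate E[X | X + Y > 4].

Outcomes with X + Y > 4: (2,3), (3,2), (3,3), each with probability 1/9.
E[X | X + Y > 4] = (2 + 3 + 3) / 3 = 8/3.

8/3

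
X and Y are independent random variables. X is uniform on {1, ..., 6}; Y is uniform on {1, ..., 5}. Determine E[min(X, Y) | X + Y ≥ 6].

57/20

P(X + Y ≥ 6) = 2/3.
Summing min(X,Y)·P(x,y) over outcomes with X + Y ≥ 6 gives 19/10.
E[min(X, Y) | X + Y ≥ 6] = (19/10) / (2/3) = 57/20.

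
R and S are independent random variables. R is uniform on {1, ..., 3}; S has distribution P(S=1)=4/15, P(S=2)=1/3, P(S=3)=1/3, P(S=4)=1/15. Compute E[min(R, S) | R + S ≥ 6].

P(R + S ≥ 6) = 7/45.
Summing min(R,S)·P(x,y) over outcomes with R + S ≥ 6 gives 4/9.
E[min(R, S) | R + S ≥ 6] = (4/9) / (7/45) = 20/7.

20/7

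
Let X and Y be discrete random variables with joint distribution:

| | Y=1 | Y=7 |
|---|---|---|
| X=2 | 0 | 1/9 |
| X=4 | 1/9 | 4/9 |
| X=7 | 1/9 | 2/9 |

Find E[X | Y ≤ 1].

11/2

P(Y ≤ 1) = 2/9.
Σ X·P over the event = 4·(1/9) + 7·(1/9) = 11/9.
E[X | Y ≤ 1] = (11/9) / (2/9) = 11/2.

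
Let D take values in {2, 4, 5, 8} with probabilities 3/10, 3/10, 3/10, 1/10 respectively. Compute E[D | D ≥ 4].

P(D ≥ 4) = 7/10.
Σ over the event: 4·3/10 + 5·3/10 + 8·1/10 = 7/2.
E[D | D ≥ 4] = (7/2) / (7/10) = 5.

5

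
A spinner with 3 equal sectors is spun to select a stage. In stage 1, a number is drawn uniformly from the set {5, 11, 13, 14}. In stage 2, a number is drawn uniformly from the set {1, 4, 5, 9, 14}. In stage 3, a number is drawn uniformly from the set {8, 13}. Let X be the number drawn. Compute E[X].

557/60

E[X | stage 1] = (5+11+13+14)/4 = 43/4.
E[X | stage 2] = (1+4+5+9+14)/5 = 33/5.
E[X | stage 3] = (8+13)/2 = 21/2.
By the law of total expectation,
E[X] = (1/3)·(43/4) + (1/3)·(33/5) + (1/3)·(21/2) = 557/60.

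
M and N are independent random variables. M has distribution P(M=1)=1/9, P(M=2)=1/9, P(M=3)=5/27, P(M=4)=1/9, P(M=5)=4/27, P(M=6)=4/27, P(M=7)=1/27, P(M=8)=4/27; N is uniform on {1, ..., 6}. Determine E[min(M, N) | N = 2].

P(N = 2) = 1/6.
Summing min(M,N)·P(x,y) over outcomes with N = 2 gives 17/54.
E[min(M, N) | N = 2] = (17/54) / (1/6) = 17/9.

17/9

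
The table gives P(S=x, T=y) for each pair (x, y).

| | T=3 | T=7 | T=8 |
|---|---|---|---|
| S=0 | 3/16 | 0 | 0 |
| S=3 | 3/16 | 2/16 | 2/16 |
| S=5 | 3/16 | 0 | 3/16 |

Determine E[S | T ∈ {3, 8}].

P(T ∈ {3, 8}) = 7/8.
Σ S·P over the event = 0·(3/16) + 3·(3/16) + 3·(2/16) + 5·(3/16) + 5·(3/16) = 45/16.
E[S | T ∈ {3, 8}] = (45/16) / (7/8) = 45/14.

45/14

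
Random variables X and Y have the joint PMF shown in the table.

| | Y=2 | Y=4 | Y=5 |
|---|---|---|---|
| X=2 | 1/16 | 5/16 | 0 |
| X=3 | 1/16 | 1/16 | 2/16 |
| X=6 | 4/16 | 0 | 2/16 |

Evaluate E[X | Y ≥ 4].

31/10

P(Y ≥ 4) = 5/8.
Σ X·P over the event = 2·(5/16) + 3·(1/16) + 3·(2/16) + 6·(2/16) = 31/16.
E[X | Y ≥ 4] = (31/16) / (5/8) = 31/10.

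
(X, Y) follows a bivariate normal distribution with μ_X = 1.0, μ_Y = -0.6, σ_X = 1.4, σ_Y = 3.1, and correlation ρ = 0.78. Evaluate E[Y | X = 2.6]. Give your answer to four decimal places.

E[Y | X=x] = μ_Y + ρ(σ_Y/σ_X)(x − μ_X) for jointly normal variables.
E[Y | X=2.6] = -0.6 + (0.78)·(3.1/1.4)·(2.6 − (1.0)) = -0.6 + (1.7271)·(1.6) = 2.1634.

2.1634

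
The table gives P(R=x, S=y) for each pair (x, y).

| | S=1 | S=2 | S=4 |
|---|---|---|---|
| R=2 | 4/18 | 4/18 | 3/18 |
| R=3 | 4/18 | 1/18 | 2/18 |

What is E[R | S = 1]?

5/2

P(S = 1) = 4/9.
Σ R·P over the event = 2·(4/18) + 3·(4/18) = 10/9.
E[R | S = 1] = (10/9) / (4/9) = 5/2.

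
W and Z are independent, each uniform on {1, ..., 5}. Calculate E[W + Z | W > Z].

6

P(W > Z) = 2/5.
Summing (W+Z)·P(x,y) over outcomes with W > Z gives 12/5.
E[W + Z | W > Z] = (12/5) / (2/5) = 6.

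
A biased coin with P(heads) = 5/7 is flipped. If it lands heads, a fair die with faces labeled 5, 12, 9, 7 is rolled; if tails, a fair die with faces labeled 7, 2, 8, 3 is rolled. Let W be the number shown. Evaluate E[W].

205/28

E[W | heads] = (5+12+9+7)/4 = 33/4.
E[W | tails] = (7+2+8+3)/4 = 5.
By the law of total expectation,
E[W] = (5/7)·(33/4) + (2/7)·(5) = 205/28.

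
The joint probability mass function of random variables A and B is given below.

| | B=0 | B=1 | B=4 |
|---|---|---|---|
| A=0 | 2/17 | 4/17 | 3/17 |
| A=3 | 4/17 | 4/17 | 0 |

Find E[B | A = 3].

1/2

P(A = 3) = 8/17.
Σ B·P over the event = 0·(4/17) + 1·(4/17) = 4/17.
E[B | A = 3] = (4/17) / (8/17) = 1/2.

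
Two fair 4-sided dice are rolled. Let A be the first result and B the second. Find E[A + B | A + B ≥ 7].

22/3

Outcomes with A + B ≥ 7: (3,4), (4,3), (4,4), each with probability 1/16.
E[A + B | A + B ≥ 7] = (7 + 7 + 8) / 3 = 22/3.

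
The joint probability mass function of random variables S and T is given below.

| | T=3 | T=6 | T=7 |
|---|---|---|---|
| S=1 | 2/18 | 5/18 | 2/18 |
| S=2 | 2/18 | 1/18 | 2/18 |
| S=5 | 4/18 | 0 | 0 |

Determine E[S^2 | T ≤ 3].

P(T ≤ 3) = 4/9.
Summing S^2·P(S=x,T=y) over the conditioning event gives 55/9.
E[S^2 | T ≤ 3] = (55/9) / (4/9) = 55/4.

55/4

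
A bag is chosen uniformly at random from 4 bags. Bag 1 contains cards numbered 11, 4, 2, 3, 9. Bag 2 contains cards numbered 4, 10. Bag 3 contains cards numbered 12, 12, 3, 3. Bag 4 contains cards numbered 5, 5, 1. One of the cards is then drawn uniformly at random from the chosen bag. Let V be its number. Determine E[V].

719/120

E[V | bag 1] = (11+4+2+3+9)/5 = 29/5.
E[V | bag 2] = (4+10)/2 = 7.
E[V | bag 3] = (12+12+3+3)/4 = 15/2.
E[V | bag 4] = (5+5+1)/3 = 11/3.
By the law of total expectation,
E[V] = (1/4)·(29/5) + (1/4)·(7) + (1/4)·(15/2) + (1/4)·(11/3) = 719/120.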